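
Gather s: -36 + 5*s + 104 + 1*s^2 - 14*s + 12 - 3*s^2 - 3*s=-2*s^2 - 12*s + 80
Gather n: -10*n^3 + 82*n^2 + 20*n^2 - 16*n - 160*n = -10*n^3 + 102*n^2 - 176*n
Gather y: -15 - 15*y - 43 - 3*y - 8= -18*y - 66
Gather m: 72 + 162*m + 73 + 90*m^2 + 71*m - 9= 90*m^2 + 233*m + 136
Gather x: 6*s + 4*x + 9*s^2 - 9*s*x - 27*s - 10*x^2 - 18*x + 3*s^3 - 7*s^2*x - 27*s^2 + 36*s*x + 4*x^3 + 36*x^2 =3*s^3 - 18*s^2 - 21*s + 4*x^3 + 26*x^2 + x*(-7*s^2 + 27*s - 14)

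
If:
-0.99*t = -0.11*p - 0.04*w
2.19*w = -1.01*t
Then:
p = -19.8784878487849*w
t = -2.16831683168317*w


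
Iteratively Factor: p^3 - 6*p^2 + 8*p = (p - 2)*(p^2 - 4*p) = (p - 4)*(p - 2)*(p)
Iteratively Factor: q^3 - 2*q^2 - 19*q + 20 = (q - 1)*(q^2 - q - 20) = (q - 1)*(q + 4)*(q - 5)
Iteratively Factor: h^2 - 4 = (h - 2)*(h + 2)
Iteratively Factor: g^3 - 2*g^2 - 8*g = (g + 2)*(g^2 - 4*g) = g*(g + 2)*(g - 4)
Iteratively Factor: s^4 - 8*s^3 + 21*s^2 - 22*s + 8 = (s - 1)*(s^3 - 7*s^2 + 14*s - 8) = (s - 2)*(s - 1)*(s^2 - 5*s + 4) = (s - 2)*(s - 1)^2*(s - 4)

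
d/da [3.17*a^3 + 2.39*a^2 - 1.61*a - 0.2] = 9.51*a^2 + 4.78*a - 1.61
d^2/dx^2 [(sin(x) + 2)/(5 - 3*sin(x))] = 11*(3*sin(x)^2 + 5*sin(x) - 6)/(3*sin(x) - 5)^3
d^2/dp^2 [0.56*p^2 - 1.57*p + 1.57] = 1.12000000000000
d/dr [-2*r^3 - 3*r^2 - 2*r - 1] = -6*r^2 - 6*r - 2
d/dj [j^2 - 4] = 2*j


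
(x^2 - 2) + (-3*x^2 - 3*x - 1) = -2*x^2 - 3*x - 3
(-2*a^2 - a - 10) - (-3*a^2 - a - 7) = a^2 - 3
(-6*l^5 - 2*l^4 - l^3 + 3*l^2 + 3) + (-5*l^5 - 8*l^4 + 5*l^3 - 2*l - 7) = -11*l^5 - 10*l^4 + 4*l^3 + 3*l^2 - 2*l - 4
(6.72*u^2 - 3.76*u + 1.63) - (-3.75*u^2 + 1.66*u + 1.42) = 10.47*u^2 - 5.42*u + 0.21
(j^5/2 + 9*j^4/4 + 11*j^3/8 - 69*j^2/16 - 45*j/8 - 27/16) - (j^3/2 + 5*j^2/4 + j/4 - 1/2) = j^5/2 + 9*j^4/4 + 7*j^3/8 - 89*j^2/16 - 47*j/8 - 19/16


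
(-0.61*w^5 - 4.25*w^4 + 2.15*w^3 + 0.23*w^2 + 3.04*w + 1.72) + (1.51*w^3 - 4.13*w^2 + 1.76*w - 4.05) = -0.61*w^5 - 4.25*w^4 + 3.66*w^3 - 3.9*w^2 + 4.8*w - 2.33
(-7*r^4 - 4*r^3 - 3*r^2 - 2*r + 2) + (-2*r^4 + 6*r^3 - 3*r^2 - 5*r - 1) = -9*r^4 + 2*r^3 - 6*r^2 - 7*r + 1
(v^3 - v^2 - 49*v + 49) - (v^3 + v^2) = -2*v^2 - 49*v + 49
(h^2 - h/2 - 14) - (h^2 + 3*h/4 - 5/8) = -5*h/4 - 107/8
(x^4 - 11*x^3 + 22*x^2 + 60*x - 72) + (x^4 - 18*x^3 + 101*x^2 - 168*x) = 2*x^4 - 29*x^3 + 123*x^2 - 108*x - 72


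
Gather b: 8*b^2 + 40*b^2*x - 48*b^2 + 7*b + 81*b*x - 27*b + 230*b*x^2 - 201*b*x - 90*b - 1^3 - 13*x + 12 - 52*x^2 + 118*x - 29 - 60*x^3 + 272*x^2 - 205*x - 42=b^2*(40*x - 40) + b*(230*x^2 - 120*x - 110) - 60*x^3 + 220*x^2 - 100*x - 60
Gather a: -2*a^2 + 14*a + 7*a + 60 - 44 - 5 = -2*a^2 + 21*a + 11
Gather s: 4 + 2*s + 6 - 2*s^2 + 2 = -2*s^2 + 2*s + 12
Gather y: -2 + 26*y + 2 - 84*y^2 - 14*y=-84*y^2 + 12*y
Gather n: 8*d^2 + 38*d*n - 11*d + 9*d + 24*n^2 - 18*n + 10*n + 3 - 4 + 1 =8*d^2 - 2*d + 24*n^2 + n*(38*d - 8)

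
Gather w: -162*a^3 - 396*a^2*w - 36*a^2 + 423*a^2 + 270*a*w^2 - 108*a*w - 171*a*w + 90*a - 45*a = -162*a^3 + 387*a^2 + 270*a*w^2 + 45*a + w*(-396*a^2 - 279*a)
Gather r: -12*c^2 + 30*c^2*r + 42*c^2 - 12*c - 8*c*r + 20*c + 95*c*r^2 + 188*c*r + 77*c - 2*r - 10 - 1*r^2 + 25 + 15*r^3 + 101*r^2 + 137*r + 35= 30*c^2 + 85*c + 15*r^3 + r^2*(95*c + 100) + r*(30*c^2 + 180*c + 135) + 50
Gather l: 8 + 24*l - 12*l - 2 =12*l + 6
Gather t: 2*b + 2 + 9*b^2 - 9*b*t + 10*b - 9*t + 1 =9*b^2 + 12*b + t*(-9*b - 9) + 3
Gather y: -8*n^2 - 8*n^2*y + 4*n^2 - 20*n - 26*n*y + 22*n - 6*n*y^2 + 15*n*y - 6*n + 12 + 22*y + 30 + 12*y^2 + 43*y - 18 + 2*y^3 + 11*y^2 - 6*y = -4*n^2 - 4*n + 2*y^3 + y^2*(23 - 6*n) + y*(-8*n^2 - 11*n + 59) + 24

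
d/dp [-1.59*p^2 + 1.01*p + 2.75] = 1.01 - 3.18*p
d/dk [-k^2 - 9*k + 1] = -2*k - 9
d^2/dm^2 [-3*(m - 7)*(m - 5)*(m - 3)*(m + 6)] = -36*m^2 + 162*m + 114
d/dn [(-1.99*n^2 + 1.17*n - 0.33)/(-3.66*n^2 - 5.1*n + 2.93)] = (14.4312*n^2 - 14.077*n + 1.7451)/(13.3956*n^4 + 37.332*n^3 + 4.5624*n^2 - 29.886*n + 8.5849)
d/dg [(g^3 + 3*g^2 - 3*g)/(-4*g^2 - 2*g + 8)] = (-g^4 - g^3 + 3*g^2/2 + 12*g - 6)/(4*g^4 + 4*g^3 - 15*g^2 - 8*g + 16)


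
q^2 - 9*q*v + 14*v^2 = (q - 7*v)*(q - 2*v)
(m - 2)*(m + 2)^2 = m^3 + 2*m^2 - 4*m - 8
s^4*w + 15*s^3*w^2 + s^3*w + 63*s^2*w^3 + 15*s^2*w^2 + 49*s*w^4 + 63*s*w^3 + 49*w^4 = (s + w)*(s + 7*w)^2*(s*w + w)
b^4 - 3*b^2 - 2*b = b*(b - 2)*(b + 1)^2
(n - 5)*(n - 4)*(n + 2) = n^3 - 7*n^2 + 2*n + 40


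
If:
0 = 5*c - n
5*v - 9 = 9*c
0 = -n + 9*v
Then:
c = -81/56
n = -405/56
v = -45/56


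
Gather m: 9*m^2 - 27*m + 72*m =9*m^2 + 45*m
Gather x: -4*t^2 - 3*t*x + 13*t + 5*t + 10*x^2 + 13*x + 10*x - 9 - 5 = -4*t^2 + 18*t + 10*x^2 + x*(23 - 3*t) - 14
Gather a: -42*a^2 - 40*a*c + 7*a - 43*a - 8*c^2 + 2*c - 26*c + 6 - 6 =-42*a^2 + a*(-40*c - 36) - 8*c^2 - 24*c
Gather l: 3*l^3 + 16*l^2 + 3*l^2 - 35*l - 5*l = 3*l^3 + 19*l^2 - 40*l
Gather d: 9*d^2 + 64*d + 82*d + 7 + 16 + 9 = 9*d^2 + 146*d + 32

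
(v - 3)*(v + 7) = v^2 + 4*v - 21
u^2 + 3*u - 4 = (u - 1)*(u + 4)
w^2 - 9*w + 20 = (w - 5)*(w - 4)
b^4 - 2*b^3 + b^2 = b^2*(b - 1)^2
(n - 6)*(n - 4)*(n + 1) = n^3 - 9*n^2 + 14*n + 24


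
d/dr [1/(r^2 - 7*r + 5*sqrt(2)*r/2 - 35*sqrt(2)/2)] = 2*(-4*r - 5*sqrt(2) + 14)/(2*r^2 - 14*r + 5*sqrt(2)*r - 35*sqrt(2))^2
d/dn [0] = 0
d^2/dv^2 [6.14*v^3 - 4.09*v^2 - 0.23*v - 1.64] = 36.84*v - 8.18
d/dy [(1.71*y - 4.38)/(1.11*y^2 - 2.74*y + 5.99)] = (-1.8981*y^2 + 9.7236*y - 1.7583)/(1.2321*y^4 - 6.0828*y^3 + 20.8054*y^2 - 32.8252*y + 35.8801)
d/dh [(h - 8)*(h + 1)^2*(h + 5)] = 4*h^3 - 3*h^2 - 90*h - 83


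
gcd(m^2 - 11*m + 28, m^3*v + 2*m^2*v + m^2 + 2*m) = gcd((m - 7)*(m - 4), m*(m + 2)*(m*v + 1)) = 1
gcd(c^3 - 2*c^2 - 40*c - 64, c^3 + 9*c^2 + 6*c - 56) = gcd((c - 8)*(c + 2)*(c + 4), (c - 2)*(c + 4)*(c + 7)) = c + 4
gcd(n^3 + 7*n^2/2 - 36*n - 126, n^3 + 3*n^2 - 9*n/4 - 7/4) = n + 7/2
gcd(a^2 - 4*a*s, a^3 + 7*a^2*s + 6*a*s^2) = a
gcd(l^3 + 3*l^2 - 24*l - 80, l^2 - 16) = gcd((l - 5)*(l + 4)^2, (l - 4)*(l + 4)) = l + 4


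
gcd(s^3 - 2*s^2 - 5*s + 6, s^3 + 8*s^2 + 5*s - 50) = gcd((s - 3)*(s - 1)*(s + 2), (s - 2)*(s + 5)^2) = 1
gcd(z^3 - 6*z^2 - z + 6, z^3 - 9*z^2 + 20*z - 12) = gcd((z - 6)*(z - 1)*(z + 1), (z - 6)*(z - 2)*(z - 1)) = z^2 - 7*z + 6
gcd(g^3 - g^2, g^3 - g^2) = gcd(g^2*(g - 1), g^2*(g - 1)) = g^3 - g^2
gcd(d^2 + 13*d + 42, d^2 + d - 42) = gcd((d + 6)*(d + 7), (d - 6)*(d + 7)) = d + 7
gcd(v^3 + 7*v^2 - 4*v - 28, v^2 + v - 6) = v - 2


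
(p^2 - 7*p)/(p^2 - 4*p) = (p - 7)/(p - 4)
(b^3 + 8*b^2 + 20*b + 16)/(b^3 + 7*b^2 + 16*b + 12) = (b + 4)/(b + 3)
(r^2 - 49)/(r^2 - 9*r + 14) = (r + 7)/(r - 2)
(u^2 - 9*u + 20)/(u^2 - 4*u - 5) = (u - 4)/(u + 1)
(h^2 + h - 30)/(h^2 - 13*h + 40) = (h + 6)/(h - 8)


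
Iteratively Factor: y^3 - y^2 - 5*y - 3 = (y - 3)*(y^2 + 2*y + 1) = (y - 3)*(y + 1)*(y + 1)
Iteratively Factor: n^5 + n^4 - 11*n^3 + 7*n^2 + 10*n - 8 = (n - 1)*(n^4 + 2*n^3 - 9*n^2 - 2*n + 8) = (n - 1)*(n + 1)*(n^3 + n^2 - 10*n + 8) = (n - 2)*(n - 1)*(n + 1)*(n^2 + 3*n - 4) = (n - 2)*(n - 1)*(n + 1)*(n + 4)*(n - 1)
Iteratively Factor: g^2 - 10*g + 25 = (g - 5)*(g - 5)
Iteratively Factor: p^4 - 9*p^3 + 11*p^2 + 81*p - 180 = (p - 3)*(p^3 - 6*p^2 - 7*p + 60) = (p - 3)*(p + 3)*(p^2 - 9*p + 20) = (p - 5)*(p - 3)*(p + 3)*(p - 4)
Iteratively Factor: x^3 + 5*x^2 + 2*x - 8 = (x + 4)*(x^2 + x - 2) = (x - 1)*(x + 4)*(x + 2)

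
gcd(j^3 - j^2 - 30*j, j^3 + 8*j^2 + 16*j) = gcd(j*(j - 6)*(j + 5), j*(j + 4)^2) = j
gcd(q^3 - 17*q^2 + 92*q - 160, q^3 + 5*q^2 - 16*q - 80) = q - 4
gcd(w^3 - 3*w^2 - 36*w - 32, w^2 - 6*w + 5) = 1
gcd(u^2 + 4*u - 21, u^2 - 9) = u - 3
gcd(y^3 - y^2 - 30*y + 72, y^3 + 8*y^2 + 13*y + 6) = y + 6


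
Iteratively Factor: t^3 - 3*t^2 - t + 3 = (t - 3)*(t^2 - 1) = (t - 3)*(t + 1)*(t - 1)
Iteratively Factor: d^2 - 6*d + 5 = (d - 5)*(d - 1)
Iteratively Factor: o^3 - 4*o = (o - 2)*(o^2 + 2*o) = (o - 2)*(o + 2)*(o)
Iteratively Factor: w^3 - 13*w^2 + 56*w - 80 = (w - 4)*(w^2 - 9*w + 20) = (w - 5)*(w - 4)*(w - 4)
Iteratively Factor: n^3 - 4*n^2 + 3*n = (n - 3)*(n^2 - n) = n*(n - 3)*(n - 1)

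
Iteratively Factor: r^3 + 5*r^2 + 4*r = (r)*(r^2 + 5*r + 4) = r*(r + 1)*(r + 4)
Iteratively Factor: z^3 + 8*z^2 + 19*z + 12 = (z + 1)*(z^2 + 7*z + 12) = (z + 1)*(z + 4)*(z + 3)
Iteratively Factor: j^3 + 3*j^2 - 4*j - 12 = (j + 3)*(j^2 - 4) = (j + 2)*(j + 3)*(j - 2)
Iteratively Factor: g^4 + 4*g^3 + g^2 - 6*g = (g - 1)*(g^3 + 5*g^2 + 6*g) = (g - 1)*(g + 3)*(g^2 + 2*g) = (g - 1)*(g + 2)*(g + 3)*(g)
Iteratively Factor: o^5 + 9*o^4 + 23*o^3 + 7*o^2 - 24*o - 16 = (o + 1)*(o^4 + 8*o^3 + 15*o^2 - 8*o - 16) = (o + 1)*(o + 4)*(o^3 + 4*o^2 - o - 4) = (o + 1)*(o + 4)^2*(o^2 - 1) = (o + 1)^2*(o + 4)^2*(o - 1)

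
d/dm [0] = 0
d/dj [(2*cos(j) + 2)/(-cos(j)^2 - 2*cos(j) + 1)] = 2*(sin(j)^2 - 2*cos(j) - 4)*sin(j)/(-sin(j)^2 + 2*cos(j))^2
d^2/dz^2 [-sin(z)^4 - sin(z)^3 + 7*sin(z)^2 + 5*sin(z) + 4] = 16*sin(z)^4 + 9*sin(z)^3 - 40*sin(z)^2 - 11*sin(z) + 14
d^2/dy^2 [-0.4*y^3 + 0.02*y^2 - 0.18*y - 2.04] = 0.04 - 2.4*y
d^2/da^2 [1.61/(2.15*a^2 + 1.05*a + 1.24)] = (-14.88445*a^2 - 7.26915*a + 1.61*(4.3*a + 1.05)*(8.6*a + 2.1) - 8.58452)/(2.15*a^2 + 1.05*a + 1.24)^3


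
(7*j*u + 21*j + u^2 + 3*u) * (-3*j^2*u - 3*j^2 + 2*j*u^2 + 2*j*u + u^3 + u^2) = -21*j^3*u^2 - 84*j^3*u - 63*j^3 + 11*j^2*u^3 + 44*j^2*u^2 + 33*j^2*u + 9*j*u^4 + 36*j*u^3 + 27*j*u^2 + u^5 + 4*u^4 + 3*u^3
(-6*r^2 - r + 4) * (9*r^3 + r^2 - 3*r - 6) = -54*r^5 - 15*r^4 + 53*r^3 + 43*r^2 - 6*r - 24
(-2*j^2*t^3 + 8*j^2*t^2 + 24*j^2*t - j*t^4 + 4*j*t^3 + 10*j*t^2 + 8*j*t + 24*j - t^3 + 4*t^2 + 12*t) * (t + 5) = -2*j^2*t^4 - 2*j^2*t^3 + 64*j^2*t^2 + 120*j^2*t - j*t^5 - j*t^4 + 30*j*t^3 + 58*j*t^2 + 64*j*t + 120*j - t^4 - t^3 + 32*t^2 + 60*t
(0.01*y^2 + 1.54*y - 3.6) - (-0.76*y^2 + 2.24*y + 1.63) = 0.77*y^2 - 0.7*y - 5.23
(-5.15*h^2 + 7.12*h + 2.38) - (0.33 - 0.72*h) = -5.15*h^2 + 7.84*h + 2.05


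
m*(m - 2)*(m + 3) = m^3 + m^2 - 6*m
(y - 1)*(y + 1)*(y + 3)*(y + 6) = y^4 + 9*y^3 + 17*y^2 - 9*y - 18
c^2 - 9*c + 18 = (c - 6)*(c - 3)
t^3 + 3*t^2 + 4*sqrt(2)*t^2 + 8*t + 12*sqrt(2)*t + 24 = (t + 3)*(t + 2*sqrt(2))^2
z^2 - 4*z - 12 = (z - 6)*(z + 2)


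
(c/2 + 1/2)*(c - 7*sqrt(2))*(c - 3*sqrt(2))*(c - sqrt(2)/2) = c^4/2 - 21*sqrt(2)*c^3/4 + c^3/2 - 21*sqrt(2)*c^2/4 + 26*c^2 - 21*sqrt(2)*c/2 + 26*c - 21*sqrt(2)/2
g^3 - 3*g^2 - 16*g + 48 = (g - 4)*(g - 3)*(g + 4)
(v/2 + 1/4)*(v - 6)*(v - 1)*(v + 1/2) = v^4/2 - 3*v^3 - 3*v^2/8 + 17*v/8 + 3/4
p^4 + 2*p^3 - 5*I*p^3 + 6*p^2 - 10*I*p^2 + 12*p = p*(p + 2)*(p - 6*I)*(p + I)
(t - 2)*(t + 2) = t^2 - 4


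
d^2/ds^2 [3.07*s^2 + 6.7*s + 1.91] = 6.14000000000000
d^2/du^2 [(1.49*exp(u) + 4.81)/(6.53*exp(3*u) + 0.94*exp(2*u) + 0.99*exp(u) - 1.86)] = (254.139764*exp(6*u) + 1873.362315*exp(5*u) + 287.559114*exp(4*u) + 313.06843*exp(3*u) + 554.850936*exp(2*u) + 41.097183*exp(u) + 14.011938)*exp(u)/(278.445077*exp(9*u) + 120.247338*exp(8*u) + 143.953197*exp(7*u) - 200.64473*exp(6*u) - 46.677861*exp(5*u) - 74.312658*exp(4*u) + 58.358367*exp(3*u) + 4.287114*exp(2*u) + 10.275012*exp(u) - 6.434856)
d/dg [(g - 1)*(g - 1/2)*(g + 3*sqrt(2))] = 3*g^2 - 3*g + 6*sqrt(2)*g - 9*sqrt(2)/2 + 1/2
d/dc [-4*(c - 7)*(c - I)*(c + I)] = -12*c^2 + 56*c - 4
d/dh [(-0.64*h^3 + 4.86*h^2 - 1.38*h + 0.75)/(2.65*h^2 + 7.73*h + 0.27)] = (-1.696*h^4 - 9.8944*h^3 + 40.7064*h^2 - 1.3506*h - 6.1701)/(7.0225*h^4 + 40.969*h^3 + 61.1839*h^2 + 4.1742*h + 0.0729)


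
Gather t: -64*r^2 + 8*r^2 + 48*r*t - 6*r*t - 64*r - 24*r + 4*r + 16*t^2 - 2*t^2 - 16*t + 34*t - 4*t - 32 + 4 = -56*r^2 - 84*r + 14*t^2 + t*(42*r + 14) - 28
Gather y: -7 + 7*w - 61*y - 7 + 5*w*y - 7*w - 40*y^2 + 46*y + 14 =-40*y^2 + y*(5*w - 15)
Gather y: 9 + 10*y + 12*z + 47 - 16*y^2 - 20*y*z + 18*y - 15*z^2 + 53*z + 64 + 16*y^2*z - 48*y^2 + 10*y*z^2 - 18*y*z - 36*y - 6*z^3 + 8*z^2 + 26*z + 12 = y^2*(16*z - 64) + y*(10*z^2 - 38*z - 8) - 6*z^3 - 7*z^2 + 91*z + 132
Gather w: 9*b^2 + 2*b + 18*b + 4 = 9*b^2 + 20*b + 4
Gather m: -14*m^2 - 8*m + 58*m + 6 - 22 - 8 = -14*m^2 + 50*m - 24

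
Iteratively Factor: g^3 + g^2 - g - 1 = (g + 1)*(g^2 - 1) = (g + 1)^2*(g - 1)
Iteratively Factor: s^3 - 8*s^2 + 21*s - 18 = (s - 2)*(s^2 - 6*s + 9) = (s - 3)*(s - 2)*(s - 3)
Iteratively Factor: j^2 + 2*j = (j)*(j + 2)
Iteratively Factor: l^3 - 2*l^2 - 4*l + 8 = (l - 2)*(l^2 - 4) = (l - 2)^2*(l + 2)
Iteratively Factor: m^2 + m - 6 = (m + 3)*(m - 2)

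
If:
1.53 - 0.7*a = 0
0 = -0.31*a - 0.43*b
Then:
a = 2.19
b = -1.58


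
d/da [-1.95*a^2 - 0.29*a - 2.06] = -3.9*a - 0.29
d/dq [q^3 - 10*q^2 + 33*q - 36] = 3*q^2 - 20*q + 33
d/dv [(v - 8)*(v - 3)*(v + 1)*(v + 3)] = 4*v^3 - 21*v^2 - 34*v + 63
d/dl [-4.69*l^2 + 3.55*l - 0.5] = 3.55 - 9.38*l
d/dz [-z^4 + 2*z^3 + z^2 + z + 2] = -4*z^3 + 6*z^2 + 2*z + 1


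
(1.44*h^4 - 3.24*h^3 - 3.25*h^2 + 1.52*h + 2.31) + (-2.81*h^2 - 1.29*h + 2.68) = 1.44*h^4 - 3.24*h^3 - 6.06*h^2 + 0.23*h + 4.99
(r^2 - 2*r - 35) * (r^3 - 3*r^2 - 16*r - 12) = r^5 - 5*r^4 - 45*r^3 + 125*r^2 + 584*r + 420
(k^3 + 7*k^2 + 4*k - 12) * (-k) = -k^4 - 7*k^3 - 4*k^2 + 12*k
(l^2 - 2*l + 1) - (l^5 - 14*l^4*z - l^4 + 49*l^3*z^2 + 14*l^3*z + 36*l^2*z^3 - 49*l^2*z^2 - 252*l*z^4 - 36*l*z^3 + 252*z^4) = -l^5 + 14*l^4*z + l^4 - 49*l^3*z^2 - 14*l^3*z - 36*l^2*z^3 + 49*l^2*z^2 + l^2 + 252*l*z^4 + 36*l*z^3 - 2*l - 252*z^4 + 1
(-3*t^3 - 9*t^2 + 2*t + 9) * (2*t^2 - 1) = -6*t^5 - 18*t^4 + 7*t^3 + 27*t^2 - 2*t - 9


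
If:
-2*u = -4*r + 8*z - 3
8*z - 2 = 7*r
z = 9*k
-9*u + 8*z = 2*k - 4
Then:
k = 61/2924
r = -52/731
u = 887/1462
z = 549/2924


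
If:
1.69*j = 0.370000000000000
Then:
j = 0.22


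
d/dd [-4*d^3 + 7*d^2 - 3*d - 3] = -12*d^2 + 14*d - 3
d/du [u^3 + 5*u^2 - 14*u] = 3*u^2 + 10*u - 14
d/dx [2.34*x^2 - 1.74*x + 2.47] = 4.68*x - 1.74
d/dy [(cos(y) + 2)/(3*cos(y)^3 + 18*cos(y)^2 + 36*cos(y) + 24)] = 2*sin(y)/(3*(cos(y) + 2)^3)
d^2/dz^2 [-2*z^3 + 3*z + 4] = -12*z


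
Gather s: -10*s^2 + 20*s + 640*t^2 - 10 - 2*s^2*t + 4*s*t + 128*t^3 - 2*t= s^2*(-2*t - 10) + s*(4*t + 20) + 128*t^3 + 640*t^2 - 2*t - 10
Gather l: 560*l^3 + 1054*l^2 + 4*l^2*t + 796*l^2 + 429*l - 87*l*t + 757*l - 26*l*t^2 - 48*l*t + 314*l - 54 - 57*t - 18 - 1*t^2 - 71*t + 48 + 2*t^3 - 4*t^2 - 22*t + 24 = 560*l^3 + l^2*(4*t + 1850) + l*(-26*t^2 - 135*t + 1500) + 2*t^3 - 5*t^2 - 150*t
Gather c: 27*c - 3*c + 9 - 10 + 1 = 24*c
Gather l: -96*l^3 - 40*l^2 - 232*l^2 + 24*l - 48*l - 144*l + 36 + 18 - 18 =-96*l^3 - 272*l^2 - 168*l + 36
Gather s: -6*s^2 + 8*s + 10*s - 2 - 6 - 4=-6*s^2 + 18*s - 12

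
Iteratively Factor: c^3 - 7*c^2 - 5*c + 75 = (c + 3)*(c^2 - 10*c + 25) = (c - 5)*(c + 3)*(c - 5)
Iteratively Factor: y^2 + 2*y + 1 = (y + 1)*(y + 1)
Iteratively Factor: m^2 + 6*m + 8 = (m + 2)*(m + 4)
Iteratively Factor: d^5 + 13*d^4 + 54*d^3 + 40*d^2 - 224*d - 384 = (d - 2)*(d^4 + 15*d^3 + 84*d^2 + 208*d + 192) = (d - 2)*(d + 4)*(d^3 + 11*d^2 + 40*d + 48) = (d - 2)*(d + 4)^2*(d^2 + 7*d + 12) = (d - 2)*(d + 3)*(d + 4)^2*(d + 4)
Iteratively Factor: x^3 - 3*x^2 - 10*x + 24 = (x - 4)*(x^2 + x - 6) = (x - 4)*(x + 3)*(x - 2)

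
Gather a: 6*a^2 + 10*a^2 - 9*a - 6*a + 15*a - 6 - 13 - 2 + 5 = 16*a^2 - 16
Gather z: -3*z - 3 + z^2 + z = z^2 - 2*z - 3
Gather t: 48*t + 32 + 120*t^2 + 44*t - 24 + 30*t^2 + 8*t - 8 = 150*t^2 + 100*t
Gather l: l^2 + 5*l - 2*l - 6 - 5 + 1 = l^2 + 3*l - 10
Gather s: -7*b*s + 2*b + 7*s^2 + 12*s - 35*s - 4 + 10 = 2*b + 7*s^2 + s*(-7*b - 23) + 6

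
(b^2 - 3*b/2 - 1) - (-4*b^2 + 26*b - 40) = 5*b^2 - 55*b/2 + 39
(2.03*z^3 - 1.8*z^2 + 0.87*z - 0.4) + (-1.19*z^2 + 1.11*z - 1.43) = 2.03*z^3 - 2.99*z^2 + 1.98*z - 1.83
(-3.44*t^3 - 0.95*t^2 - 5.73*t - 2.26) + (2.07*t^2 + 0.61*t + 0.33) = -3.44*t^3 + 1.12*t^2 - 5.12*t - 1.93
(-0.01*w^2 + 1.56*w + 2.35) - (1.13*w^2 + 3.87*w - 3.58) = -1.14*w^2 - 2.31*w + 5.93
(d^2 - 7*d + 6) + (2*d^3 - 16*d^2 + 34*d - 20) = 2*d^3 - 15*d^2 + 27*d - 14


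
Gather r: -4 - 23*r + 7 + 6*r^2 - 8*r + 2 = 6*r^2 - 31*r + 5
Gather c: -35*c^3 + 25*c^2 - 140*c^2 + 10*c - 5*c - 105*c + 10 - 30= -35*c^3 - 115*c^2 - 100*c - 20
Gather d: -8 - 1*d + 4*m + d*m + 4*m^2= d*(m - 1) + 4*m^2 + 4*m - 8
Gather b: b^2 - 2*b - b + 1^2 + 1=b^2 - 3*b + 2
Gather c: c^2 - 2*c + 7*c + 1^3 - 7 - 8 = c^2 + 5*c - 14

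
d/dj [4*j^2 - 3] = 8*j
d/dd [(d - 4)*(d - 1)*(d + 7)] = 3*d^2 + 4*d - 31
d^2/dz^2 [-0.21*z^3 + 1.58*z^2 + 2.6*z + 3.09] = 3.16 - 1.26*z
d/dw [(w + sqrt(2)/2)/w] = -sqrt(2)/(2*w^2)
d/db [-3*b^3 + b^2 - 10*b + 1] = -9*b^2 + 2*b - 10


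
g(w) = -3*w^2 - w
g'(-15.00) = 89.00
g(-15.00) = -660.00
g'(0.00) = -1.00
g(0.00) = 0.00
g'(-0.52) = 2.12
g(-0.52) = -0.29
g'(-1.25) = 6.50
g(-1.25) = -3.44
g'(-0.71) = 3.26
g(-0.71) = -0.80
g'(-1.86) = 10.16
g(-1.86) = -8.52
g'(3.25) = -20.50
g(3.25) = -34.94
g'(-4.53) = 26.18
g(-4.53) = -57.03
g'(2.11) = -13.66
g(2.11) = -15.47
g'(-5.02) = 29.12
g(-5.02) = -70.58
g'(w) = -6*w - 1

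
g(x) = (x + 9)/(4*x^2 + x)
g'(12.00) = 0.00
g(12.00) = 0.04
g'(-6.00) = 0.01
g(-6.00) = 0.02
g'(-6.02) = 0.01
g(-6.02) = 0.02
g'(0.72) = -8.06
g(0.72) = 3.48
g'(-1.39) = 2.07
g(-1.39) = 1.20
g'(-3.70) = 0.08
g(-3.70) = 0.10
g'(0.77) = -6.77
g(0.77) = 3.11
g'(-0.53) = 79.57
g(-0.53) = 14.27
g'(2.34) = -0.34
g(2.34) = 0.47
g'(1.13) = -2.45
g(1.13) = 1.62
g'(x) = (-8*x - 1)*(x + 9)/(4*x^2 + x)^2 + 1/(4*x^2 + x)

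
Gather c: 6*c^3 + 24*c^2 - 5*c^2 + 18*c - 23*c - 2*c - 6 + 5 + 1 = 6*c^3 + 19*c^2 - 7*c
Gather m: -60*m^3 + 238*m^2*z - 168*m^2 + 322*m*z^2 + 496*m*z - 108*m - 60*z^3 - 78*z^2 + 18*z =-60*m^3 + m^2*(238*z - 168) + m*(322*z^2 + 496*z - 108) - 60*z^3 - 78*z^2 + 18*z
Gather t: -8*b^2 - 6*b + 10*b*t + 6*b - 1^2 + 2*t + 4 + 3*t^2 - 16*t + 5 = -8*b^2 + 3*t^2 + t*(10*b - 14) + 8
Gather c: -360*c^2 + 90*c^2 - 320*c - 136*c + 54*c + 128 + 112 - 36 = -270*c^2 - 402*c + 204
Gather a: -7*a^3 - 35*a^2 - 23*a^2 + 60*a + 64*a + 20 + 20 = -7*a^3 - 58*a^2 + 124*a + 40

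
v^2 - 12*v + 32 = (v - 8)*(v - 4)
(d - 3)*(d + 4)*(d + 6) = d^3 + 7*d^2 - 6*d - 72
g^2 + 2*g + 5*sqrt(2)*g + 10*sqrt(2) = (g + 2)*(g + 5*sqrt(2))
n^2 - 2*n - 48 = (n - 8)*(n + 6)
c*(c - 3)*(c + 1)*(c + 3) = c^4 + c^3 - 9*c^2 - 9*c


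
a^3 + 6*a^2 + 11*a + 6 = (a + 1)*(a + 2)*(a + 3)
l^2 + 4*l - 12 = (l - 2)*(l + 6)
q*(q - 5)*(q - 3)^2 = q^4 - 11*q^3 + 39*q^2 - 45*q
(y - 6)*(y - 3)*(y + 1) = y^3 - 8*y^2 + 9*y + 18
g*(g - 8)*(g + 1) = g^3 - 7*g^2 - 8*g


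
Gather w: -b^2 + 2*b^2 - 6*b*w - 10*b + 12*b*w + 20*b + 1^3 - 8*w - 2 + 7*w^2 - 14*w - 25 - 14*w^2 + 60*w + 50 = b^2 + 10*b - 7*w^2 + w*(6*b + 38) + 24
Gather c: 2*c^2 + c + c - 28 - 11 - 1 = 2*c^2 + 2*c - 40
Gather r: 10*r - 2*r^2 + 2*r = -2*r^2 + 12*r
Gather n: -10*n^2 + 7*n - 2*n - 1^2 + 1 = -10*n^2 + 5*n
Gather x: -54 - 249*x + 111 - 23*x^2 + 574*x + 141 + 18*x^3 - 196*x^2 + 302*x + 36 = 18*x^3 - 219*x^2 + 627*x + 234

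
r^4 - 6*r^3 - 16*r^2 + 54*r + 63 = (r - 7)*(r - 3)*(r + 1)*(r + 3)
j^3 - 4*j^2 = j^2*(j - 4)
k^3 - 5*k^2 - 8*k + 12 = (k - 6)*(k - 1)*(k + 2)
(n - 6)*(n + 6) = n^2 - 36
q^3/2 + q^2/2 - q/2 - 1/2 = (q/2 + 1/2)*(q - 1)*(q + 1)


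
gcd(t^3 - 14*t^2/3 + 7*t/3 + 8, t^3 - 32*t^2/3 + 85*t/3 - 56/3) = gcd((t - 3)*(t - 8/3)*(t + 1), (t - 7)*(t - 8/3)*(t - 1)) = t - 8/3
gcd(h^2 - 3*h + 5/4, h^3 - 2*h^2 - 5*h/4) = h - 5/2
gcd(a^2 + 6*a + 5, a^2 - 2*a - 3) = a + 1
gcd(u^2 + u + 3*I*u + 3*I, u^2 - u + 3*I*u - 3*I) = u + 3*I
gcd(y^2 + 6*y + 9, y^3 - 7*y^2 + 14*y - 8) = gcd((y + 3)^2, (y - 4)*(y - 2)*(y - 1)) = 1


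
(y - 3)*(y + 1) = y^2 - 2*y - 3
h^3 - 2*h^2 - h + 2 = (h - 2)*(h - 1)*(h + 1)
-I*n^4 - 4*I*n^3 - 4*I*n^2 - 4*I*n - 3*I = (n + 3)*(n - I)*(n + I)*(-I*n - I)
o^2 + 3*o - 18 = (o - 3)*(o + 6)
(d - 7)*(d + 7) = d^2 - 49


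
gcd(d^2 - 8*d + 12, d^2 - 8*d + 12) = d^2 - 8*d + 12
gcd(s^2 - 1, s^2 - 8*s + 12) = 1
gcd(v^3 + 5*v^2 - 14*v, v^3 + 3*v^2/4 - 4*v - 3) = v - 2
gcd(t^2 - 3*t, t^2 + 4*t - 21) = t - 3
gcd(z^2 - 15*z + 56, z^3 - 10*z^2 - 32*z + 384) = z - 8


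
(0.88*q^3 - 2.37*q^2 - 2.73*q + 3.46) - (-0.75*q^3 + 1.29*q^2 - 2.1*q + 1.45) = 1.63*q^3 - 3.66*q^2 - 0.63*q + 2.01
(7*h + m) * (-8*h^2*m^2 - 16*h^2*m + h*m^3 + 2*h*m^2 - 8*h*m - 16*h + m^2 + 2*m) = -56*h^3*m^2 - 112*h^3*m - h^2*m^3 - 2*h^2*m^2 - 56*h^2*m - 112*h^2 + h*m^4 + 2*h*m^3 - h*m^2 - 2*h*m + m^3 + 2*m^2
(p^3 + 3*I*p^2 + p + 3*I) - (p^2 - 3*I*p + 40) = p^3 - p^2 + 3*I*p^2 + p + 3*I*p - 40 + 3*I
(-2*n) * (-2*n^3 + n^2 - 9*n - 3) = 4*n^4 - 2*n^3 + 18*n^2 + 6*n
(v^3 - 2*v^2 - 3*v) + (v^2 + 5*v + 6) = v^3 - v^2 + 2*v + 6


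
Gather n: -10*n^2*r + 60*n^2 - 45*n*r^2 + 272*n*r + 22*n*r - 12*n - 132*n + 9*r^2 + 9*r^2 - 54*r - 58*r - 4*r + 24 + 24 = n^2*(60 - 10*r) + n*(-45*r^2 + 294*r - 144) + 18*r^2 - 116*r + 48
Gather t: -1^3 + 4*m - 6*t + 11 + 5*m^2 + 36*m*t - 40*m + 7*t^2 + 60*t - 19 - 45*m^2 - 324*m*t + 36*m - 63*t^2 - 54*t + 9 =-40*m^2 - 288*m*t - 56*t^2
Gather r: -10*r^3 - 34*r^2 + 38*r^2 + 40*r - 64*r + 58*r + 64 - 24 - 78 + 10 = -10*r^3 + 4*r^2 + 34*r - 28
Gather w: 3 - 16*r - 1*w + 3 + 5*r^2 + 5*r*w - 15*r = 5*r^2 - 31*r + w*(5*r - 1) + 6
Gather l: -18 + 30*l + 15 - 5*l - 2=25*l - 5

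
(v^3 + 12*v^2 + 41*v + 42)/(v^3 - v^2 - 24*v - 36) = (v + 7)/(v - 6)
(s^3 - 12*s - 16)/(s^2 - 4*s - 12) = (s^2 - 2*s - 8)/(s - 6)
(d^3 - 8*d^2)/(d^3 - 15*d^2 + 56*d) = d/(d - 7)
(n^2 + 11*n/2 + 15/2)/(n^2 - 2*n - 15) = (n + 5/2)/(n - 5)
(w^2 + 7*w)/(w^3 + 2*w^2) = (w + 7)/(w*(w + 2))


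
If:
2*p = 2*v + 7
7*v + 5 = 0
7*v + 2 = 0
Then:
No Solution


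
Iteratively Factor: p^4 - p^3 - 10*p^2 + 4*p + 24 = (p - 3)*(p^3 + 2*p^2 - 4*p - 8) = (p - 3)*(p + 2)*(p^2 - 4) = (p - 3)*(p - 2)*(p + 2)*(p + 2)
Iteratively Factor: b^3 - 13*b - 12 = (b + 1)*(b^2 - b - 12) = (b - 4)*(b + 1)*(b + 3)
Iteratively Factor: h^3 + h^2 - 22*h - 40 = (h + 4)*(h^2 - 3*h - 10) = (h + 2)*(h + 4)*(h - 5)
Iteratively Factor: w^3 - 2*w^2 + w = (w - 1)*(w^2 - w) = w*(w - 1)*(w - 1)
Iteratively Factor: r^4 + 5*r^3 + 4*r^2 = (r)*(r^3 + 5*r^2 + 4*r) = r*(r + 1)*(r^2 + 4*r) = r^2*(r + 1)*(r + 4)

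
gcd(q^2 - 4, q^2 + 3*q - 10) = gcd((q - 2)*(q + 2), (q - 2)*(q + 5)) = q - 2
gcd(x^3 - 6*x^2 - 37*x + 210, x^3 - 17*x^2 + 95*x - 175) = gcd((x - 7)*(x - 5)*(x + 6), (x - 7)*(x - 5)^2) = x^2 - 12*x + 35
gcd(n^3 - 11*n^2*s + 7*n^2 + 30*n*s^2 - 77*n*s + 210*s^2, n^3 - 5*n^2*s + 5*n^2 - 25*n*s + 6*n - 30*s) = -n + 5*s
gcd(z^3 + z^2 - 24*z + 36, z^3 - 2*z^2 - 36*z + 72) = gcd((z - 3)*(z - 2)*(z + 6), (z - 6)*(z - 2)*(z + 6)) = z^2 + 4*z - 12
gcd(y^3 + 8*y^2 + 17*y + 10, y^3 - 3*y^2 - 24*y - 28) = y + 2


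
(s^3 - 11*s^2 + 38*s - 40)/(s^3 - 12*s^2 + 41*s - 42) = (s^2 - 9*s + 20)/(s^2 - 10*s + 21)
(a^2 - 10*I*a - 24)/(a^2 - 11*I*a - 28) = (a - 6*I)/(a - 7*I)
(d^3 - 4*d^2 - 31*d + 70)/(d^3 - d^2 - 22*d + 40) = (d - 7)/(d - 4)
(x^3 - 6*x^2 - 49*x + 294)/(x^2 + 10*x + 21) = (x^2 - 13*x + 42)/(x + 3)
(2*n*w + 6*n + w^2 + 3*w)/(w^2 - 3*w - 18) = (2*n + w)/(w - 6)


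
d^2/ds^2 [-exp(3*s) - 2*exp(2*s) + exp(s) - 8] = (-9*exp(2*s) - 8*exp(s) + 1)*exp(s)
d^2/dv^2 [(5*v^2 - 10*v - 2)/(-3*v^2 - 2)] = 4*(45*v^3 + 72*v^2 - 90*v - 16)/(27*v^6 + 54*v^4 + 36*v^2 + 8)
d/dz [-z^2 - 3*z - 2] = -2*z - 3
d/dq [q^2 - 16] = 2*q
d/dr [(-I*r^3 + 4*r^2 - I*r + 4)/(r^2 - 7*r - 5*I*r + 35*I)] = (-I*r^4 + r^3*(-10 + 14*I) + r^2*(77 - 19*I) + r*(-8 + 280*I) + 63 + 20*I)/(r^4 + r^3*(-14 - 10*I) + r^2*(24 + 140*I) + r*(350 - 490*I) - 1225)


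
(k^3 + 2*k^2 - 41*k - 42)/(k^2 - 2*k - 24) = (k^2 + 8*k + 7)/(k + 4)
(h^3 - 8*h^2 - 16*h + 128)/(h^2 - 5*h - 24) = (h^2 - 16)/(h + 3)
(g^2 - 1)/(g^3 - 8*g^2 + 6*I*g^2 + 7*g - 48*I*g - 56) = (g^2 - 1)/(g^3 + g^2*(-8 + 6*I) + g*(7 - 48*I) - 56)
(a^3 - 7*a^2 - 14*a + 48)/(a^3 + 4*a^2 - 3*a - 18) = (a - 8)/(a + 3)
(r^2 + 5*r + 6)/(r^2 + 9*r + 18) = (r + 2)/(r + 6)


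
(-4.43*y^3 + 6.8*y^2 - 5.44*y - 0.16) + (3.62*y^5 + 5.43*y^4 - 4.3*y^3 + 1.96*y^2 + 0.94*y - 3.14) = 3.62*y^5 + 5.43*y^4 - 8.73*y^3 + 8.76*y^2 - 4.5*y - 3.3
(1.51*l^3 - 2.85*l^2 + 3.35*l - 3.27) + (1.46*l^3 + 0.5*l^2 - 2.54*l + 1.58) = 2.97*l^3 - 2.35*l^2 + 0.81*l - 1.69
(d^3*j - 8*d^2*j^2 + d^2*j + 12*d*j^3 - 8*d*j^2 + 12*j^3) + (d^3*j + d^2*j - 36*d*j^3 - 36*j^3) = 2*d^3*j - 8*d^2*j^2 + 2*d^2*j - 24*d*j^3 - 8*d*j^2 - 24*j^3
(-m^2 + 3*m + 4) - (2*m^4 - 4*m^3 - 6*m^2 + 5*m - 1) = -2*m^4 + 4*m^3 + 5*m^2 - 2*m + 5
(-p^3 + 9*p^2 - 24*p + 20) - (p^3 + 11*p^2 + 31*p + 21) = -2*p^3 - 2*p^2 - 55*p - 1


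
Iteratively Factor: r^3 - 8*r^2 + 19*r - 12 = (r - 4)*(r^2 - 4*r + 3) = (r - 4)*(r - 3)*(r - 1)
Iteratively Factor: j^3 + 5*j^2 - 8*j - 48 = (j + 4)*(j^2 + j - 12) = (j + 4)^2*(j - 3)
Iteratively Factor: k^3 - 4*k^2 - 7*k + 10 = (k + 2)*(k^2 - 6*k + 5) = (k - 1)*(k + 2)*(k - 5)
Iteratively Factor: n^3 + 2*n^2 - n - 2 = (n + 2)*(n^2 - 1) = (n - 1)*(n + 2)*(n + 1)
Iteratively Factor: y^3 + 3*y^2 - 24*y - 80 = (y - 5)*(y^2 + 8*y + 16) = (y - 5)*(y + 4)*(y + 4)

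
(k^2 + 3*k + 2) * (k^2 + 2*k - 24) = k^4 + 5*k^3 - 16*k^2 - 68*k - 48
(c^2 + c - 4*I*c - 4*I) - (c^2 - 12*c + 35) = 13*c - 4*I*c - 35 - 4*I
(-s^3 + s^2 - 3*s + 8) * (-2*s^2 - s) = 2*s^5 - s^4 + 5*s^3 - 13*s^2 - 8*s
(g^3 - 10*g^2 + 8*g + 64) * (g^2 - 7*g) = g^5 - 17*g^4 + 78*g^3 + 8*g^2 - 448*g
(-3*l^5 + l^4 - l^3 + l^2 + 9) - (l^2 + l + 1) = -3*l^5 + l^4 - l^3 - l + 8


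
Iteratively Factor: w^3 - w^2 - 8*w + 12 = (w - 2)*(w^2 + w - 6) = (w - 2)*(w + 3)*(w - 2)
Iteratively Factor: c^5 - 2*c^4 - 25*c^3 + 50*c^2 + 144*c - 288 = (c + 3)*(c^4 - 5*c^3 - 10*c^2 + 80*c - 96) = (c + 3)*(c + 4)*(c^3 - 9*c^2 + 26*c - 24) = (c - 2)*(c + 3)*(c + 4)*(c^2 - 7*c + 12) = (c - 4)*(c - 2)*(c + 3)*(c + 4)*(c - 3)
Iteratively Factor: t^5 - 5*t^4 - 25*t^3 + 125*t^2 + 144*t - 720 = (t + 3)*(t^4 - 8*t^3 - t^2 + 128*t - 240) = (t + 3)*(t + 4)*(t^3 - 12*t^2 + 47*t - 60) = (t - 5)*(t + 3)*(t + 4)*(t^2 - 7*t + 12) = (t - 5)*(t - 4)*(t + 3)*(t + 4)*(t - 3)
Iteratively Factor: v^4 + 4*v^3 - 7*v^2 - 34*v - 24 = (v + 4)*(v^3 - 7*v - 6) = (v + 2)*(v + 4)*(v^2 - 2*v - 3) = (v + 1)*(v + 2)*(v + 4)*(v - 3)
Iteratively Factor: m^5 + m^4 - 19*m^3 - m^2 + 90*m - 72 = (m - 2)*(m^4 + 3*m^3 - 13*m^2 - 27*m + 36) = (m - 2)*(m - 1)*(m^3 + 4*m^2 - 9*m - 36) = (m - 2)*(m - 1)*(m + 4)*(m^2 - 9) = (m - 2)*(m - 1)*(m + 3)*(m + 4)*(m - 3)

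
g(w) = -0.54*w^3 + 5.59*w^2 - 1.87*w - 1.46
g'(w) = -1.62*w^2 + 11.18*w - 1.87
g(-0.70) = 2.77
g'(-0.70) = -10.49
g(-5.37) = 253.40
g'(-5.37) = -108.62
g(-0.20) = -0.86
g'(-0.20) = -4.17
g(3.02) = 29.00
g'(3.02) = 17.12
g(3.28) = 33.49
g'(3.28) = 17.37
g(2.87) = 26.45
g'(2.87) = 16.87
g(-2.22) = 36.15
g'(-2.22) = -34.67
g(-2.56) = 49.02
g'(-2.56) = -41.11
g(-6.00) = 327.64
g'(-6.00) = -127.27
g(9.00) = 40.84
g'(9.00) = -32.47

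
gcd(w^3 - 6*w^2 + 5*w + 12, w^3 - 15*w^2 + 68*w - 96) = w^2 - 7*w + 12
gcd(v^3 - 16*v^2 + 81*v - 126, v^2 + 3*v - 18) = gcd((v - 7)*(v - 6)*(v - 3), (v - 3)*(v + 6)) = v - 3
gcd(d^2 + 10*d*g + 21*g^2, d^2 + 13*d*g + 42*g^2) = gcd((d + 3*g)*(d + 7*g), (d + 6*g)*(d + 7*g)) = d + 7*g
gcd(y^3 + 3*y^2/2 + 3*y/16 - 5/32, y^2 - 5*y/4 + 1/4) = y - 1/4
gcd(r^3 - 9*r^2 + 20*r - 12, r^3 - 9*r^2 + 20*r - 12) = r^3 - 9*r^2 + 20*r - 12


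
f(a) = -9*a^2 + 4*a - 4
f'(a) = 4 - 18*a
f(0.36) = -3.73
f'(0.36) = -2.48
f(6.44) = -351.50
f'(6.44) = -111.92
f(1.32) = -14.40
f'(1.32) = -19.76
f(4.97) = -206.43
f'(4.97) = -85.46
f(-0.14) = -4.74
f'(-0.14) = 6.52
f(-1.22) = -22.28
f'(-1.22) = 25.96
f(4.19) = -145.24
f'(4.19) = -71.42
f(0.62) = -4.98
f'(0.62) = -7.16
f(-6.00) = -352.00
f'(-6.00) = 112.00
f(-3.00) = -97.00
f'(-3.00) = 58.00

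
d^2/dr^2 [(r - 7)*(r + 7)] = 2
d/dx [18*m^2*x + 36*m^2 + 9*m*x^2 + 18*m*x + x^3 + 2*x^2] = 18*m^2 + 18*m*x + 18*m + 3*x^2 + 4*x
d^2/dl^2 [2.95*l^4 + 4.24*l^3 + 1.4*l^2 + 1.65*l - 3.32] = 35.4*l^2 + 25.44*l + 2.8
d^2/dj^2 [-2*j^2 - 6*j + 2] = -4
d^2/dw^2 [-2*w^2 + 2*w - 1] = -4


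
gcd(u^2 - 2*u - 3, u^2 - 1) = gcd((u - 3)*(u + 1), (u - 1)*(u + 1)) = u + 1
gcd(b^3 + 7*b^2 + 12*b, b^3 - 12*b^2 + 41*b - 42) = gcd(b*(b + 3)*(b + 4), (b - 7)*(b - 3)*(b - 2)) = 1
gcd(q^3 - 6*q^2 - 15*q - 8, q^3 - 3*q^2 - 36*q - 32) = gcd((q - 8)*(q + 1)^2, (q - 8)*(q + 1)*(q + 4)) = q^2 - 7*q - 8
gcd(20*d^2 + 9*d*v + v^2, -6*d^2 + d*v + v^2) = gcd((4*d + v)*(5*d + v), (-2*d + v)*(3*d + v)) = 1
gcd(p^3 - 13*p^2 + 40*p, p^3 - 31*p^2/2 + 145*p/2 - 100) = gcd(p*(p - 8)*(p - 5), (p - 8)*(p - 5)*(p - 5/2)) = p^2 - 13*p + 40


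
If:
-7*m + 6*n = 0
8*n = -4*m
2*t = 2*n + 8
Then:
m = 0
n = 0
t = 4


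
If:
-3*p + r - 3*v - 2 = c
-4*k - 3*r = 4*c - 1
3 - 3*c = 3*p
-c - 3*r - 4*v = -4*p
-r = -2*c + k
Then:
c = 45/179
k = -271/179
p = 134/179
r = 361/179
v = -148/179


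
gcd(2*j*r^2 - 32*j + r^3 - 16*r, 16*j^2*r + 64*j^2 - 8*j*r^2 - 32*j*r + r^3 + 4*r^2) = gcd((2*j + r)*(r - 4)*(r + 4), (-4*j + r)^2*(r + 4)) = r + 4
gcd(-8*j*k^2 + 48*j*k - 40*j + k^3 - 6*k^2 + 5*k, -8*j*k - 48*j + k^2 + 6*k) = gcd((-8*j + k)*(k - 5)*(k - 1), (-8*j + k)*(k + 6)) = 8*j - k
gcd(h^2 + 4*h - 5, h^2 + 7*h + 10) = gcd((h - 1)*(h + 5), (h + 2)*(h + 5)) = h + 5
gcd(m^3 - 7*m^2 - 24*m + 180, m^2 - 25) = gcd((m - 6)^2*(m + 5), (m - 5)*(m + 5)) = m + 5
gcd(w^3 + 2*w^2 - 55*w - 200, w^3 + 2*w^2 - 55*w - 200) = w^3 + 2*w^2 - 55*w - 200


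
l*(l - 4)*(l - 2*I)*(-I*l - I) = -I*l^4 - 2*l^3 + 3*I*l^3 + 6*l^2 + 4*I*l^2 + 8*l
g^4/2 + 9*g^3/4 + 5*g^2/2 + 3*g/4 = g*(g/2 + 1/2)*(g + 1/2)*(g + 3)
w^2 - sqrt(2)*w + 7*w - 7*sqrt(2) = (w + 7)*(w - sqrt(2))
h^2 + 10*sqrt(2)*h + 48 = (h + 4*sqrt(2))*(h + 6*sqrt(2))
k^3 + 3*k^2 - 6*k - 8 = (k - 2)*(k + 1)*(k + 4)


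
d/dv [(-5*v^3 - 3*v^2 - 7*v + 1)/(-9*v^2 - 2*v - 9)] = (45*v^4 + 20*v^3 + 78*v^2 + 72*v + 65)/(81*v^4 + 36*v^3 + 166*v^2 + 36*v + 81)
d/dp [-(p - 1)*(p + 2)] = -2*p - 1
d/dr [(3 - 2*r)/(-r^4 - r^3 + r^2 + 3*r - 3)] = (-6*r^4 + 8*r^3 + 11*r^2 - 6*r - 3)/(r^8 + 2*r^7 - r^6 - 8*r^5 + r^4 + 12*r^3 + 3*r^2 - 18*r + 9)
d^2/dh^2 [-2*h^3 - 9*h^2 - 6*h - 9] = -12*h - 18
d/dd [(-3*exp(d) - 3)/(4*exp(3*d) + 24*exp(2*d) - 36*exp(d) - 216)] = 3*(3*(exp(d) + 1)*(exp(2*d) + 4*exp(d) - 3) - exp(3*d) - 6*exp(2*d) + 9*exp(d) + 54)*exp(d)/(4*(exp(3*d) + 6*exp(2*d) - 9*exp(d) - 54)^2)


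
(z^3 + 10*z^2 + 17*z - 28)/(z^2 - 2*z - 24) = (z^2 + 6*z - 7)/(z - 6)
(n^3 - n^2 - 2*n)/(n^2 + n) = n - 2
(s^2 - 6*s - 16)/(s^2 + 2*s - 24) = (s^2 - 6*s - 16)/(s^2 + 2*s - 24)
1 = 1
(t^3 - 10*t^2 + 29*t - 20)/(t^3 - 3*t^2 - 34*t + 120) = (t - 1)/(t + 6)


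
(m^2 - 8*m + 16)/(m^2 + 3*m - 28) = (m - 4)/(m + 7)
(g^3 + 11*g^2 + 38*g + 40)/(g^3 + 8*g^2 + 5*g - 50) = (g^2 + 6*g + 8)/(g^2 + 3*g - 10)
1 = 1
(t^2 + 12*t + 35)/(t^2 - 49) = (t + 5)/(t - 7)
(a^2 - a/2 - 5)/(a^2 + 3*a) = (a^2 - a/2 - 5)/(a*(a + 3))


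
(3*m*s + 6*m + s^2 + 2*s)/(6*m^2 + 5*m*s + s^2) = (s + 2)/(2*m + s)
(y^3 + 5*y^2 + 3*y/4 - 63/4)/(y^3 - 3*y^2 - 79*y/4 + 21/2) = (2*y^2 + 3*y - 9)/(2*y^2 - 13*y + 6)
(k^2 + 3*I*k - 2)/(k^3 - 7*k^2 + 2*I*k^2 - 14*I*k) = (k + I)/(k*(k - 7))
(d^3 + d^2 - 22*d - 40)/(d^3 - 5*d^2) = 1 + 6/d + 8/d^2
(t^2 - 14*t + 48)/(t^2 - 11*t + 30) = (t - 8)/(t - 5)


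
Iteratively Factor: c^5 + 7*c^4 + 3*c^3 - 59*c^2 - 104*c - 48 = (c - 3)*(c^4 + 10*c^3 + 33*c^2 + 40*c + 16) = (c - 3)*(c + 4)*(c^3 + 6*c^2 + 9*c + 4) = (c - 3)*(c + 4)^2*(c^2 + 2*c + 1) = (c - 3)*(c + 1)*(c + 4)^2*(c + 1)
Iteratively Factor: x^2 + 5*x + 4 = (x + 1)*(x + 4)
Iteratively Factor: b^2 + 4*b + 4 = (b + 2)*(b + 2)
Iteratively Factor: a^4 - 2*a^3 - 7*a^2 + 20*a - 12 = (a - 1)*(a^3 - a^2 - 8*a + 12) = (a - 1)*(a + 3)*(a^2 - 4*a + 4) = (a - 2)*(a - 1)*(a + 3)*(a - 2)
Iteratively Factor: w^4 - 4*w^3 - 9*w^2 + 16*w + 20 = (w - 5)*(w^3 + w^2 - 4*w - 4) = (w - 5)*(w + 2)*(w^2 - w - 2) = (w - 5)*(w + 1)*(w + 2)*(w - 2)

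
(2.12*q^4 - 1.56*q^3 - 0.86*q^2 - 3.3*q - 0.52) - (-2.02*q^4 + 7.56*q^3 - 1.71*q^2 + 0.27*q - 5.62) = 4.14*q^4 - 9.12*q^3 + 0.85*q^2 - 3.57*q + 5.1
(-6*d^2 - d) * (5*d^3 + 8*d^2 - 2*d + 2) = -30*d^5 - 53*d^4 + 4*d^3 - 10*d^2 - 2*d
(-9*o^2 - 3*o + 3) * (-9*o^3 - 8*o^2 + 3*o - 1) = 81*o^5 + 99*o^4 - 30*o^3 - 24*o^2 + 12*o - 3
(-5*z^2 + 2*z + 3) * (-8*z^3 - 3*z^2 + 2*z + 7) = 40*z^5 - z^4 - 40*z^3 - 40*z^2 + 20*z + 21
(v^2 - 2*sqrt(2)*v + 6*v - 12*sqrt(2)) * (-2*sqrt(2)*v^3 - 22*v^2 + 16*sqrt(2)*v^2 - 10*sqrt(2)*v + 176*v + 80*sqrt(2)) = -2*sqrt(2)*v^5 - 14*v^4 + 4*sqrt(2)*v^4 + 28*v^3 + 130*sqrt(2)*v^3 - 68*sqrt(2)*v^2 + 712*v^2 - 1632*sqrt(2)*v - 80*v - 1920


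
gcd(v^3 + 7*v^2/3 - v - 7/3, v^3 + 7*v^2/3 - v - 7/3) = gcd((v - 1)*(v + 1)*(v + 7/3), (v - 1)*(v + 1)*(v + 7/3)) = v^3 + 7*v^2/3 - v - 7/3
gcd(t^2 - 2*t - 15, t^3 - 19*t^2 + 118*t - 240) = t - 5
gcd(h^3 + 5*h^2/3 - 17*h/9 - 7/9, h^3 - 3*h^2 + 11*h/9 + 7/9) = h^2 - 2*h/3 - 1/3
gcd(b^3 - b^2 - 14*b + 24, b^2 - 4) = b - 2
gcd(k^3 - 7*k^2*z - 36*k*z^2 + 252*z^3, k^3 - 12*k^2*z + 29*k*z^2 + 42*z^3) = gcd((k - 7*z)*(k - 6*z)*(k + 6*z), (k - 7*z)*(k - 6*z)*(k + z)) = k^2 - 13*k*z + 42*z^2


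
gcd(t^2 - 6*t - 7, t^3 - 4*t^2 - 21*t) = t - 7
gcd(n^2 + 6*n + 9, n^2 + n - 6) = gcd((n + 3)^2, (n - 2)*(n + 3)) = n + 3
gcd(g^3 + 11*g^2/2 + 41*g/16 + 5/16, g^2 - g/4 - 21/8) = 1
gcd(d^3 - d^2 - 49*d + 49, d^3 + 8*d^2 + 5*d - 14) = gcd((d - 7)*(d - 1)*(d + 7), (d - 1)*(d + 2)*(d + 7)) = d^2 + 6*d - 7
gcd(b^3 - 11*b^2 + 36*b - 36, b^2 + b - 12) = b - 3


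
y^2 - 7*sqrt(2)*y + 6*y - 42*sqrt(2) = (y + 6)*(y - 7*sqrt(2))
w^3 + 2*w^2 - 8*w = w*(w - 2)*(w + 4)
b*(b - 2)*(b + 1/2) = b^3 - 3*b^2/2 - b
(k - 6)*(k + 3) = k^2 - 3*k - 18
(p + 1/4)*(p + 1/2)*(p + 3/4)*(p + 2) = p^4 + 7*p^3/2 + 59*p^2/16 + 47*p/32 + 3/16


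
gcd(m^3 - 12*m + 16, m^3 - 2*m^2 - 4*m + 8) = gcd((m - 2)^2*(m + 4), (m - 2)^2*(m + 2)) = m^2 - 4*m + 4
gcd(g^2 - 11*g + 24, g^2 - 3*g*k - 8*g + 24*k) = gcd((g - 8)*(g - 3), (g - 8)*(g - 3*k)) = g - 8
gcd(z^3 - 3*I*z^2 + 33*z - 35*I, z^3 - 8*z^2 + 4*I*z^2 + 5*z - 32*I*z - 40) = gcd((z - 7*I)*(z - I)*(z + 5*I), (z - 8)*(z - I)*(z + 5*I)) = z^2 + 4*I*z + 5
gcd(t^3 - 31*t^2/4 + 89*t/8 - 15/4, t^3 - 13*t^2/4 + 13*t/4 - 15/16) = t^2 - 7*t/4 + 5/8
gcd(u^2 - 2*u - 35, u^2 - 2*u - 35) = u^2 - 2*u - 35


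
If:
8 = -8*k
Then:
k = -1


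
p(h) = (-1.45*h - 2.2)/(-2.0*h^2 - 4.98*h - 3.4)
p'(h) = (-1.45*h - 2.2)*(4.0*h + 4.98)/(-2.0*h^2 - 4.98*h - 3.4)^2 - 1.45/(-2.0*h^2 - 4.98*h - 3.4) = (2.9*h^2 + 7.221*h - (1.45*h + 2.2)*(4.0*h + 4.98) + 4.93)/(2.0*h^2 + 4.98*h + 3.4)^2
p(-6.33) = -0.13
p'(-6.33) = -0.02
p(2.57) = 0.20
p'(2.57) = -0.06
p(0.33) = 0.51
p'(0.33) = -0.33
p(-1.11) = 1.76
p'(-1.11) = 1.49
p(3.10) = 0.18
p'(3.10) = -0.04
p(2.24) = 0.22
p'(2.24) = -0.07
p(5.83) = 0.11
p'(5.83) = -0.02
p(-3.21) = -0.31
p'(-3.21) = -0.12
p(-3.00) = -0.33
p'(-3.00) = -0.14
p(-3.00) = -0.33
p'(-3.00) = -0.14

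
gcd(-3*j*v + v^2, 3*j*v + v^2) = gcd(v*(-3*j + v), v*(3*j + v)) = v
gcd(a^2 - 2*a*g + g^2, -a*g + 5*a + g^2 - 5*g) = a - g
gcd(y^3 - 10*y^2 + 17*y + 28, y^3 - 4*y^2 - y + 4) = y^2 - 3*y - 4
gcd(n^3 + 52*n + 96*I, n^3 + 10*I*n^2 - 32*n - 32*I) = n + 2*I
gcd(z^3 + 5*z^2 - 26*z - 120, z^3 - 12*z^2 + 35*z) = z - 5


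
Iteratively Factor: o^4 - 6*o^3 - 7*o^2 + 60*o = (o)*(o^3 - 6*o^2 - 7*o + 60) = o*(o - 4)*(o^2 - 2*o - 15) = o*(o - 4)*(o + 3)*(o - 5)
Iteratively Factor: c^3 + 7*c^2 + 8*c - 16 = (c + 4)*(c^2 + 3*c - 4) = (c - 1)*(c + 4)*(c + 4)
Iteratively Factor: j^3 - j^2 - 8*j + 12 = (j + 3)*(j^2 - 4*j + 4) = (j - 2)*(j + 3)*(j - 2)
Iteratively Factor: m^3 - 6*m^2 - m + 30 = (m - 5)*(m^2 - m - 6) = (m - 5)*(m + 2)*(m - 3)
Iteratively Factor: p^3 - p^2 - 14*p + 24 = (p - 2)*(p^2 + p - 12) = (p - 2)*(p + 4)*(p - 3)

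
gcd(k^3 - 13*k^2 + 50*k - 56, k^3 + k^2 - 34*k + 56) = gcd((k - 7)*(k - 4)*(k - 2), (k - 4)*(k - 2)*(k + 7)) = k^2 - 6*k + 8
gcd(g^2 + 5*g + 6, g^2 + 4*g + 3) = g + 3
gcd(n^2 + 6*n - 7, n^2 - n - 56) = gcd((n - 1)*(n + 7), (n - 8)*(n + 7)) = n + 7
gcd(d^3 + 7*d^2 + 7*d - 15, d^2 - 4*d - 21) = d + 3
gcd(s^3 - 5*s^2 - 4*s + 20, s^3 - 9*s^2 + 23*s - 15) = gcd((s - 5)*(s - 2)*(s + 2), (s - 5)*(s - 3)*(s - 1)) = s - 5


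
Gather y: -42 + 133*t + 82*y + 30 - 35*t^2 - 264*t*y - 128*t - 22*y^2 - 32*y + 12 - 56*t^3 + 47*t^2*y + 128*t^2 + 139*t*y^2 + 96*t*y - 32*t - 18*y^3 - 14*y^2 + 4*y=-56*t^3 + 93*t^2 - 27*t - 18*y^3 + y^2*(139*t - 36) + y*(47*t^2 - 168*t + 54)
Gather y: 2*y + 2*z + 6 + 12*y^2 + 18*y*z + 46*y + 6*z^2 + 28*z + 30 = 12*y^2 + y*(18*z + 48) + 6*z^2 + 30*z + 36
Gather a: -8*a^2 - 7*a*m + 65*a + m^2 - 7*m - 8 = -8*a^2 + a*(65 - 7*m) + m^2 - 7*m - 8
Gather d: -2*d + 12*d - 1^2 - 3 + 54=10*d + 50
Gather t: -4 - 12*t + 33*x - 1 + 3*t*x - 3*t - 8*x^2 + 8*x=t*(3*x - 15) - 8*x^2 + 41*x - 5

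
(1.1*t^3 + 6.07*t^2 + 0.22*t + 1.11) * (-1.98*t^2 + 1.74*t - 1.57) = -2.178*t^5 - 10.1046*t^4 + 8.3992*t^3 - 11.3449*t^2 + 1.586*t - 1.7427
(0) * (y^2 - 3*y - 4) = 0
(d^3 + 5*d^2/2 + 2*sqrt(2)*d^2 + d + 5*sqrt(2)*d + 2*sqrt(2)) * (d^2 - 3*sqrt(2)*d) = d^5 - sqrt(2)*d^4 + 5*d^4/2 - 11*d^3 - 5*sqrt(2)*d^3/2 - 30*d^2 - sqrt(2)*d^2 - 12*d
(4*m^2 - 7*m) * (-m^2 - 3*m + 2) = -4*m^4 - 5*m^3 + 29*m^2 - 14*m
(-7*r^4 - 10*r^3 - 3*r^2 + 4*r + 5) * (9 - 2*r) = 14*r^5 - 43*r^4 - 84*r^3 - 35*r^2 + 26*r + 45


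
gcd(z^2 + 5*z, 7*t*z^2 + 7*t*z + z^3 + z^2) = z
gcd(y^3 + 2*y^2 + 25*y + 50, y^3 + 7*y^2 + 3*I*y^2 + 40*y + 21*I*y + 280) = y - 5*I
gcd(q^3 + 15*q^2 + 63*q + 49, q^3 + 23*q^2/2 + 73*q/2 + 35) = q + 7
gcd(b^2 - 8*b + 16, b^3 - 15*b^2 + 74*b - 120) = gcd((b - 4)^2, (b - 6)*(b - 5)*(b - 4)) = b - 4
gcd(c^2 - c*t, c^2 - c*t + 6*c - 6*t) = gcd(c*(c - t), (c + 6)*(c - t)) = -c + t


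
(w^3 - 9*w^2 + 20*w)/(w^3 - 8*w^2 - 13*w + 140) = w*(w - 4)/(w^2 - 3*w - 28)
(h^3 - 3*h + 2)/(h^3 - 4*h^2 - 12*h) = (h^2 - 2*h + 1)/(h*(h - 6))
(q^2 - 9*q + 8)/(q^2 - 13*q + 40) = (q - 1)/(q - 5)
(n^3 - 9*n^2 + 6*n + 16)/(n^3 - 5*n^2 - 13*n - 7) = (n^2 - 10*n + 16)/(n^2 - 6*n - 7)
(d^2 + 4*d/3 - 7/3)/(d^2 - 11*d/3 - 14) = (d - 1)/(d - 6)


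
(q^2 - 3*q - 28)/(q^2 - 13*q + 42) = (q + 4)/(q - 6)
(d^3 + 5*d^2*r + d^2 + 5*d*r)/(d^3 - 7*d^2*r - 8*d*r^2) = (-d^2 - 5*d*r - d - 5*r)/(-d^2 + 7*d*r + 8*r^2)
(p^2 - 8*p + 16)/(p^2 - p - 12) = (p - 4)/(p + 3)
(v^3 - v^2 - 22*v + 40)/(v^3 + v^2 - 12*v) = (v^3 - v^2 - 22*v + 40)/(v*(v^2 + v - 12))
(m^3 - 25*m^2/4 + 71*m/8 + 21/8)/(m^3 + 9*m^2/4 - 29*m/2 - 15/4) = (m - 7/2)/(m + 5)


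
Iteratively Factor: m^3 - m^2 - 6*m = (m - 3)*(m^2 + 2*m) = m*(m - 3)*(m + 2)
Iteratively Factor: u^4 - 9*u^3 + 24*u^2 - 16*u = (u - 4)*(u^3 - 5*u^2 + 4*u) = (u - 4)*(u - 1)*(u^2 - 4*u) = u*(u - 4)*(u - 1)*(u - 4)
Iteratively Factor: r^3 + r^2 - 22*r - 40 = (r - 5)*(r^2 + 6*r + 8) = (r - 5)*(r + 2)*(r + 4)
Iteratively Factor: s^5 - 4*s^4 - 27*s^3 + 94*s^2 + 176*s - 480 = (s + 4)*(s^4 - 8*s^3 + 5*s^2 + 74*s - 120) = (s - 4)*(s + 4)*(s^3 - 4*s^2 - 11*s + 30) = (s - 4)*(s - 2)*(s + 4)*(s^2 - 2*s - 15) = (s - 5)*(s - 4)*(s - 2)*(s + 4)*(s + 3)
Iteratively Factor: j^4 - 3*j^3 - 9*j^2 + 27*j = (j + 3)*(j^3 - 6*j^2 + 9*j) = (j - 3)*(j + 3)*(j^2 - 3*j) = j*(j - 3)*(j + 3)*(j - 3)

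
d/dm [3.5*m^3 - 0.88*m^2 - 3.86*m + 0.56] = 10.5*m^2 - 1.76*m - 3.86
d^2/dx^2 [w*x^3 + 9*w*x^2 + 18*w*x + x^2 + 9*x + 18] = 6*w*x + 18*w + 2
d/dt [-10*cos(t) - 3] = 10*sin(t)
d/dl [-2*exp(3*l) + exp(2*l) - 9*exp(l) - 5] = (-6*exp(2*l) + 2*exp(l) - 9)*exp(l)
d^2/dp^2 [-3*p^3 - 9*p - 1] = -18*p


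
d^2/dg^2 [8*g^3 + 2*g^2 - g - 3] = 48*g + 4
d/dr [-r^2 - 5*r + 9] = -2*r - 5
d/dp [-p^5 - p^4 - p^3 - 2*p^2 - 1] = p*(-5*p^3 - 4*p^2 - 3*p - 4)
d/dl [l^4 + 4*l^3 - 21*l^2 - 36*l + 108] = 4*l^3 + 12*l^2 - 42*l - 36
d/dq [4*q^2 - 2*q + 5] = 8*q - 2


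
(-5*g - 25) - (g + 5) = -6*g - 30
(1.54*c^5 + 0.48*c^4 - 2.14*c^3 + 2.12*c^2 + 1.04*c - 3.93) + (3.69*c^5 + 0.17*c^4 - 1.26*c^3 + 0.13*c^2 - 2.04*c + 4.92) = 5.23*c^5 + 0.65*c^4 - 3.4*c^3 + 2.25*c^2 - 1.0*c + 0.99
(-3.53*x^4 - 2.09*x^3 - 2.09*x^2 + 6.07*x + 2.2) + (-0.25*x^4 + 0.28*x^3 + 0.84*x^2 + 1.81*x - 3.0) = -3.78*x^4 - 1.81*x^3 - 1.25*x^2 + 7.88*x - 0.8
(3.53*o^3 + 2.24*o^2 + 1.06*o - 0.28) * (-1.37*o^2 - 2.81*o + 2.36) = -4.8361*o^5 - 12.9881*o^4 + 0.584199999999999*o^3 + 2.6914*o^2 + 3.2884*o - 0.6608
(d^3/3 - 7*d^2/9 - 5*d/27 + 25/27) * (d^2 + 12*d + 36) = d^5/3 + 29*d^4/9 + 67*d^3/27 - 791*d^2/27 + 40*d/9 + 100/3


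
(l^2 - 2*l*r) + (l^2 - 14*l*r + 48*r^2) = 2*l^2 - 16*l*r + 48*r^2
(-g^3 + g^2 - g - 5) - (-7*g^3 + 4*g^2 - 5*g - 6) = 6*g^3 - 3*g^2 + 4*g + 1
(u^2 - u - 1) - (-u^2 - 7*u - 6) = 2*u^2 + 6*u + 5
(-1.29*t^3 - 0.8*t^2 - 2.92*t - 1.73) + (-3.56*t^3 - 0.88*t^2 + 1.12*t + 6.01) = -4.85*t^3 - 1.68*t^2 - 1.8*t + 4.28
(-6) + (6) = 0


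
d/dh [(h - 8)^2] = 2*h - 16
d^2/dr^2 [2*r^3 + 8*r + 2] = 12*r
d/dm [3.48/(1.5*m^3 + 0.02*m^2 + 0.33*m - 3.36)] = (-15.66*m^2 - 0.1392*m - 1.1484)/(1.5*m^3 + 0.02*m^2 + 0.33*m - 3.36)^2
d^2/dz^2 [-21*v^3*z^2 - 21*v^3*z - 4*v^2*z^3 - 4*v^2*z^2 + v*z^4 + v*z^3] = 2*v*(-21*v^2 - 12*v*z - 4*v + 6*z^2 + 3*z)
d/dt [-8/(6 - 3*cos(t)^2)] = 32*sin(2*t)/(3*(3 - cos(2*t))^2)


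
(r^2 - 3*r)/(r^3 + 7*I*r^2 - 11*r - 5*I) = r*(r - 3)/(r^3 + 7*I*r^2 - 11*r - 5*I)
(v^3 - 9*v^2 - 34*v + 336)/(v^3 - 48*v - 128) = (v^2 - v - 42)/(v^2 + 8*v + 16)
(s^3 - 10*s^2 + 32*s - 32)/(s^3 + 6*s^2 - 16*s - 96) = (s^2 - 6*s + 8)/(s^2 + 10*s + 24)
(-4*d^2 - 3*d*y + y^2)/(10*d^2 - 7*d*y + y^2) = (-4*d^2 - 3*d*y + y^2)/(10*d^2 - 7*d*y + y^2)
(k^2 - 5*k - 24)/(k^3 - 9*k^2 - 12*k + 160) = (k + 3)/(k^2 - k - 20)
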